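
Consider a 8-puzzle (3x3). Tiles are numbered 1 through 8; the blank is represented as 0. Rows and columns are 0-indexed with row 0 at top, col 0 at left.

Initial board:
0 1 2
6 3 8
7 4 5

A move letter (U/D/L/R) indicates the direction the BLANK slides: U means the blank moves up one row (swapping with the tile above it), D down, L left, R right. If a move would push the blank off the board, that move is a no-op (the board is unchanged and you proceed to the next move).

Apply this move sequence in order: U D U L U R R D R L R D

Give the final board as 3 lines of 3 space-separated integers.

After move 1 (U):
0 1 2
6 3 8
7 4 5

After move 2 (D):
6 1 2
0 3 8
7 4 5

After move 3 (U):
0 1 2
6 3 8
7 4 5

After move 4 (L):
0 1 2
6 3 8
7 4 5

After move 5 (U):
0 1 2
6 3 8
7 4 5

After move 6 (R):
1 0 2
6 3 8
7 4 5

After move 7 (R):
1 2 0
6 3 8
7 4 5

After move 8 (D):
1 2 8
6 3 0
7 4 5

After move 9 (R):
1 2 8
6 3 0
7 4 5

After move 10 (L):
1 2 8
6 0 3
7 4 5

After move 11 (R):
1 2 8
6 3 0
7 4 5

After move 12 (D):
1 2 8
6 3 5
7 4 0

Answer: 1 2 8
6 3 5
7 4 0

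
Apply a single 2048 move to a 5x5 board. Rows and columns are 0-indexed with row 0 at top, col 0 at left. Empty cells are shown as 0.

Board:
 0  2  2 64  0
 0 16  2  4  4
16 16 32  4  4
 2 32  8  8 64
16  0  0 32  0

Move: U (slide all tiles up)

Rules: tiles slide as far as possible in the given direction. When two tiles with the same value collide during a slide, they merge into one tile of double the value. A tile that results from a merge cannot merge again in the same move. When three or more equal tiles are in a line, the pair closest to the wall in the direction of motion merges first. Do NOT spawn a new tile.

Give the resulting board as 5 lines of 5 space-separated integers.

Slide up:
col 0: [0, 0, 16, 2, 16] -> [16, 2, 16, 0, 0]
col 1: [2, 16, 16, 32, 0] -> [2, 32, 32, 0, 0]
col 2: [2, 2, 32, 8, 0] -> [4, 32, 8, 0, 0]
col 3: [64, 4, 4, 8, 32] -> [64, 8, 8, 32, 0]
col 4: [0, 4, 4, 64, 0] -> [8, 64, 0, 0, 0]

Answer: 16  2  4 64  8
 2 32 32  8 64
16 32  8  8  0
 0  0  0 32  0
 0  0  0  0  0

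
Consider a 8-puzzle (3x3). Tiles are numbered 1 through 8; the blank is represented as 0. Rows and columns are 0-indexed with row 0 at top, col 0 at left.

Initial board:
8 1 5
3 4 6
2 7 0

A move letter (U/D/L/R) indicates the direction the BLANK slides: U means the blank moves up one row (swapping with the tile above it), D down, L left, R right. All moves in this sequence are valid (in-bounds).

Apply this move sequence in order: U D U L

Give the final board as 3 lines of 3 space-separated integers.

After move 1 (U):
8 1 5
3 4 0
2 7 6

After move 2 (D):
8 1 5
3 4 6
2 7 0

After move 3 (U):
8 1 5
3 4 0
2 7 6

After move 4 (L):
8 1 5
3 0 4
2 7 6

Answer: 8 1 5
3 0 4
2 7 6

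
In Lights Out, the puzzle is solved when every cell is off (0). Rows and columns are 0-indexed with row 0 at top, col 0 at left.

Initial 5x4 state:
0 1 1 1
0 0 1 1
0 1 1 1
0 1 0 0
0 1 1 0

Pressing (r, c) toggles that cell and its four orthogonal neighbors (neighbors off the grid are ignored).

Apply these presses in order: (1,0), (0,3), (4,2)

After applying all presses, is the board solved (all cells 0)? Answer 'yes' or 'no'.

Answer: no

Derivation:
After press 1 at (1,0):
1 1 1 1
1 1 1 1
1 1 1 1
0 1 0 0
0 1 1 0

After press 2 at (0,3):
1 1 0 0
1 1 1 0
1 1 1 1
0 1 0 0
0 1 1 0

After press 3 at (4,2):
1 1 0 0
1 1 1 0
1 1 1 1
0 1 1 0
0 0 0 1

Lights still on: 12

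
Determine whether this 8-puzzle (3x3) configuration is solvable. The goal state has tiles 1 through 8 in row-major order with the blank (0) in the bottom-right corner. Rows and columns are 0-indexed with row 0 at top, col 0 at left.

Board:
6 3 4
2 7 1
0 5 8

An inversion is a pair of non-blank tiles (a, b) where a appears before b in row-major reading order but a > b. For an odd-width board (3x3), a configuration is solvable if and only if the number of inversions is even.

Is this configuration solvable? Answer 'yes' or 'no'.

Answer: yes

Derivation:
Inversions (pairs i<j in row-major order where tile[i] > tile[j] > 0): 12
12 is even, so the puzzle is solvable.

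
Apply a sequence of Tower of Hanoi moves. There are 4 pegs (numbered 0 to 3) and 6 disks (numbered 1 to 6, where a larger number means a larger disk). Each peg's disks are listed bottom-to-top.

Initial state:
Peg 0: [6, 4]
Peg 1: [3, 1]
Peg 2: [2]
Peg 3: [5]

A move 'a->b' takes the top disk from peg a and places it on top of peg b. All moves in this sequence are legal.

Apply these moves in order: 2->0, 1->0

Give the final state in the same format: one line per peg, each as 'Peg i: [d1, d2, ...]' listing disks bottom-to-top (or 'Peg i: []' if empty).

After move 1 (2->0):
Peg 0: [6, 4, 2]
Peg 1: [3, 1]
Peg 2: []
Peg 3: [5]

After move 2 (1->0):
Peg 0: [6, 4, 2, 1]
Peg 1: [3]
Peg 2: []
Peg 3: [5]

Answer: Peg 0: [6, 4, 2, 1]
Peg 1: [3]
Peg 2: []
Peg 3: [5]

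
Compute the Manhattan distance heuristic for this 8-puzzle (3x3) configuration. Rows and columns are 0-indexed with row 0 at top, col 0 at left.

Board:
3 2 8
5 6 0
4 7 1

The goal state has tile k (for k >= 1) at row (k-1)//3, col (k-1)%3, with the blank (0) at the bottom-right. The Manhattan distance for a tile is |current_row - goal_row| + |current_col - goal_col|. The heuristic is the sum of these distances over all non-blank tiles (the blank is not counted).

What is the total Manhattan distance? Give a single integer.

Tile 3: at (0,0), goal (0,2), distance |0-0|+|0-2| = 2
Tile 2: at (0,1), goal (0,1), distance |0-0|+|1-1| = 0
Tile 8: at (0,2), goal (2,1), distance |0-2|+|2-1| = 3
Tile 5: at (1,0), goal (1,1), distance |1-1|+|0-1| = 1
Tile 6: at (1,1), goal (1,2), distance |1-1|+|1-2| = 1
Tile 4: at (2,0), goal (1,0), distance |2-1|+|0-0| = 1
Tile 7: at (2,1), goal (2,0), distance |2-2|+|1-0| = 1
Tile 1: at (2,2), goal (0,0), distance |2-0|+|2-0| = 4
Sum: 2 + 0 + 3 + 1 + 1 + 1 + 1 + 4 = 13

Answer: 13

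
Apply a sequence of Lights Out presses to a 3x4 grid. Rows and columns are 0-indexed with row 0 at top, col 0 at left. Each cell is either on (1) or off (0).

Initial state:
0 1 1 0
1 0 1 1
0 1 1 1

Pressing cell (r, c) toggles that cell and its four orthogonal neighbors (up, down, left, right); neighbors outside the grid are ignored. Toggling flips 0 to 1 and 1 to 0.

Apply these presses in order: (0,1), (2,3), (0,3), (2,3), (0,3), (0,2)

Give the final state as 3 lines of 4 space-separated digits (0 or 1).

After press 1 at (0,1):
1 0 0 0
1 1 1 1
0 1 1 1

After press 2 at (2,3):
1 0 0 0
1 1 1 0
0 1 0 0

After press 3 at (0,3):
1 0 1 1
1 1 1 1
0 1 0 0

After press 4 at (2,3):
1 0 1 1
1 1 1 0
0 1 1 1

After press 5 at (0,3):
1 0 0 0
1 1 1 1
0 1 1 1

After press 6 at (0,2):
1 1 1 1
1 1 0 1
0 1 1 1

Answer: 1 1 1 1
1 1 0 1
0 1 1 1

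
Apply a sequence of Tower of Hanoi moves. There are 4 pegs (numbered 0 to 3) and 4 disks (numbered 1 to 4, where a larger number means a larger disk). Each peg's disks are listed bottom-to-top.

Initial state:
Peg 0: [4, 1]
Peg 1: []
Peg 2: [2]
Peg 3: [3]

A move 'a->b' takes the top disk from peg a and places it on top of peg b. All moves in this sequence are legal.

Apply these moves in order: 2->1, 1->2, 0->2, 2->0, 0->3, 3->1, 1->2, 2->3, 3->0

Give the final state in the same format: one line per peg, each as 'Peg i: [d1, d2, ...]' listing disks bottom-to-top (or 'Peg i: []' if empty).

Answer: Peg 0: [4, 1]
Peg 1: []
Peg 2: [2]
Peg 3: [3]

Derivation:
After move 1 (2->1):
Peg 0: [4, 1]
Peg 1: [2]
Peg 2: []
Peg 3: [3]

After move 2 (1->2):
Peg 0: [4, 1]
Peg 1: []
Peg 2: [2]
Peg 3: [3]

After move 3 (0->2):
Peg 0: [4]
Peg 1: []
Peg 2: [2, 1]
Peg 3: [3]

After move 4 (2->0):
Peg 0: [4, 1]
Peg 1: []
Peg 2: [2]
Peg 3: [3]

After move 5 (0->3):
Peg 0: [4]
Peg 1: []
Peg 2: [2]
Peg 3: [3, 1]

After move 6 (3->1):
Peg 0: [4]
Peg 1: [1]
Peg 2: [2]
Peg 3: [3]

After move 7 (1->2):
Peg 0: [4]
Peg 1: []
Peg 2: [2, 1]
Peg 3: [3]

After move 8 (2->3):
Peg 0: [4]
Peg 1: []
Peg 2: [2]
Peg 3: [3, 1]

After move 9 (3->0):
Peg 0: [4, 1]
Peg 1: []
Peg 2: [2]
Peg 3: [3]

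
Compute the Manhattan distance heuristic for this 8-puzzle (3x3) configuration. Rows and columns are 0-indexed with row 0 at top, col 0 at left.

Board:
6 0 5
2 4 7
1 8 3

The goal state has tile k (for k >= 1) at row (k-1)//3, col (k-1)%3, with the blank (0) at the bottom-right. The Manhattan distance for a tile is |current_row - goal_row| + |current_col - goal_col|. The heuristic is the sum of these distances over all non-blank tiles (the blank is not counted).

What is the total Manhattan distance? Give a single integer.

Tile 6: (0,0)->(1,2) = 3
Tile 5: (0,2)->(1,1) = 2
Tile 2: (1,0)->(0,1) = 2
Tile 4: (1,1)->(1,0) = 1
Tile 7: (1,2)->(2,0) = 3
Tile 1: (2,0)->(0,0) = 2
Tile 8: (2,1)->(2,1) = 0
Tile 3: (2,2)->(0,2) = 2
Sum: 3 + 2 + 2 + 1 + 3 + 2 + 0 + 2 = 15

Answer: 15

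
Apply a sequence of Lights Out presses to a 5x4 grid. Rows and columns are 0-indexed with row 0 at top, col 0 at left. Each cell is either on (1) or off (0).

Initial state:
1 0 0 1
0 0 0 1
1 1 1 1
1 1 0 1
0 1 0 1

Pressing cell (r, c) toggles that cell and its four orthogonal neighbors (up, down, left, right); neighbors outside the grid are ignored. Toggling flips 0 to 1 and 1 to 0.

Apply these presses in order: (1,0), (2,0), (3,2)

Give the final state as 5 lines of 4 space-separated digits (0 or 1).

Answer: 0 0 0 1
0 1 0 1
1 0 0 1
0 0 1 0
0 1 1 1

Derivation:
After press 1 at (1,0):
0 0 0 1
1 1 0 1
0 1 1 1
1 1 0 1
0 1 0 1

After press 2 at (2,0):
0 0 0 1
0 1 0 1
1 0 1 1
0 1 0 1
0 1 0 1

After press 3 at (3,2):
0 0 0 1
0 1 0 1
1 0 0 1
0 0 1 0
0 1 1 1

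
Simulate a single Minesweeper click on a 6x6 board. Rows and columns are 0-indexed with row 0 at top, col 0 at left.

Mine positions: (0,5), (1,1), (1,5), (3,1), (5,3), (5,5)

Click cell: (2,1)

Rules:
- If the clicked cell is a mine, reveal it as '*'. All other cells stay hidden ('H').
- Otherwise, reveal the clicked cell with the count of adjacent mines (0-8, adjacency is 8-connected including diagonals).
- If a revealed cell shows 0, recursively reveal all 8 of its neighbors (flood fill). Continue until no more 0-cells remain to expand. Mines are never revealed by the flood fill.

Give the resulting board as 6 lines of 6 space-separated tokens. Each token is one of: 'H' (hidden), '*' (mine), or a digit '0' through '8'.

H H H H H H
H H H H H H
H 2 H H H H
H H H H H H
H H H H H H
H H H H H H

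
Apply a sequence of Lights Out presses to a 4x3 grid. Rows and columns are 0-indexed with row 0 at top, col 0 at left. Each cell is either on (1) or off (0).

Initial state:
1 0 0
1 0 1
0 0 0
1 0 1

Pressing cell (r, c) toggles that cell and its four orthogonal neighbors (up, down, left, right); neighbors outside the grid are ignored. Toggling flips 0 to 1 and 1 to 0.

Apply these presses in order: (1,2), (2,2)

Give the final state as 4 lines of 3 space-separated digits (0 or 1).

After press 1 at (1,2):
1 0 1
1 1 0
0 0 1
1 0 1

After press 2 at (2,2):
1 0 1
1 1 1
0 1 0
1 0 0

Answer: 1 0 1
1 1 1
0 1 0
1 0 0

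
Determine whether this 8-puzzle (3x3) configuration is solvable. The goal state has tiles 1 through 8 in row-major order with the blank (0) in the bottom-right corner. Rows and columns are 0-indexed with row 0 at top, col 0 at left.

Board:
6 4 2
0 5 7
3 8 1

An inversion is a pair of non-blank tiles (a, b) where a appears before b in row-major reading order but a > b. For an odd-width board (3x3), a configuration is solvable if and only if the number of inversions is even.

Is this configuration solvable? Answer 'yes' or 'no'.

Answer: no

Derivation:
Inversions (pairs i<j in row-major order where tile[i] > tile[j] > 0): 15
15 is odd, so the puzzle is not solvable.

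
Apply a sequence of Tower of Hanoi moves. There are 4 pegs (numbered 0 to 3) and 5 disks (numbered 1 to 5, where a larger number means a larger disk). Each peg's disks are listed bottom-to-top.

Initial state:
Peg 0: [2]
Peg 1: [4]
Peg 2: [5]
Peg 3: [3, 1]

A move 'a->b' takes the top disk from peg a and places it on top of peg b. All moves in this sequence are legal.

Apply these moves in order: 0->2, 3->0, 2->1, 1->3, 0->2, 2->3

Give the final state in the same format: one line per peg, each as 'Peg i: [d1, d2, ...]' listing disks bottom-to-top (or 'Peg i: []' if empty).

Answer: Peg 0: []
Peg 1: [4]
Peg 2: [5]
Peg 3: [3, 2, 1]

Derivation:
After move 1 (0->2):
Peg 0: []
Peg 1: [4]
Peg 2: [5, 2]
Peg 3: [3, 1]

After move 2 (3->0):
Peg 0: [1]
Peg 1: [4]
Peg 2: [5, 2]
Peg 3: [3]

After move 3 (2->1):
Peg 0: [1]
Peg 1: [4, 2]
Peg 2: [5]
Peg 3: [3]

After move 4 (1->3):
Peg 0: [1]
Peg 1: [4]
Peg 2: [5]
Peg 3: [3, 2]

After move 5 (0->2):
Peg 0: []
Peg 1: [4]
Peg 2: [5, 1]
Peg 3: [3, 2]

After move 6 (2->3):
Peg 0: []
Peg 1: [4]
Peg 2: [5]
Peg 3: [3, 2, 1]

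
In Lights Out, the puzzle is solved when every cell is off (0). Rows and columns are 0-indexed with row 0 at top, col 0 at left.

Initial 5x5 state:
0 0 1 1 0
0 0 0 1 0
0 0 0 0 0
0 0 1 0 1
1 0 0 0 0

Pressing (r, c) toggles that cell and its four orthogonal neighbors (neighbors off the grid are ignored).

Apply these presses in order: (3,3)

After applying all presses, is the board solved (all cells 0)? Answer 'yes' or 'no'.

Answer: no

Derivation:
After press 1 at (3,3):
0 0 1 1 0
0 0 0 1 0
0 0 0 1 0
0 0 0 1 0
1 0 0 1 0

Lights still on: 7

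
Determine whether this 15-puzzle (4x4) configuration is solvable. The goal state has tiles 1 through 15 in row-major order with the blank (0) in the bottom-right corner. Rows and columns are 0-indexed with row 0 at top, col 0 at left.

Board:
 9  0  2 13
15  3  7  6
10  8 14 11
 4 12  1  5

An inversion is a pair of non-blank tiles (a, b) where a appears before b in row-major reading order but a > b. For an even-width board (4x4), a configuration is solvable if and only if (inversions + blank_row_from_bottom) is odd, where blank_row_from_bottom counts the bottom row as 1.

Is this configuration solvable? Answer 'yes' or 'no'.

Answer: no

Derivation:
Inversions: 56
Blank is in row 0 (0-indexed from top), which is row 4 counting from the bottom (bottom = 1).
56 + 4 = 60, which is even, so the puzzle is not solvable.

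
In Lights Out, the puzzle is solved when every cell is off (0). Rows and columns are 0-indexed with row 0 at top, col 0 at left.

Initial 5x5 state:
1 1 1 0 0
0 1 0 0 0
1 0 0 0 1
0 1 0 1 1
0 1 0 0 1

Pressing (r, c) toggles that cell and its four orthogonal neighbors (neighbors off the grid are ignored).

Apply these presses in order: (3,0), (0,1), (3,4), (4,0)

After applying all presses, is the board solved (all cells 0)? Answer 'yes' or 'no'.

After press 1 at (3,0):
1 1 1 0 0
0 1 0 0 0
0 0 0 0 1
1 0 0 1 1
1 1 0 0 1

After press 2 at (0,1):
0 0 0 0 0
0 0 0 0 0
0 0 0 0 1
1 0 0 1 1
1 1 0 0 1

After press 3 at (3,4):
0 0 0 0 0
0 0 0 0 0
0 0 0 0 0
1 0 0 0 0
1 1 0 0 0

After press 4 at (4,0):
0 0 0 0 0
0 0 0 0 0
0 0 0 0 0
0 0 0 0 0
0 0 0 0 0

Lights still on: 0

Answer: yes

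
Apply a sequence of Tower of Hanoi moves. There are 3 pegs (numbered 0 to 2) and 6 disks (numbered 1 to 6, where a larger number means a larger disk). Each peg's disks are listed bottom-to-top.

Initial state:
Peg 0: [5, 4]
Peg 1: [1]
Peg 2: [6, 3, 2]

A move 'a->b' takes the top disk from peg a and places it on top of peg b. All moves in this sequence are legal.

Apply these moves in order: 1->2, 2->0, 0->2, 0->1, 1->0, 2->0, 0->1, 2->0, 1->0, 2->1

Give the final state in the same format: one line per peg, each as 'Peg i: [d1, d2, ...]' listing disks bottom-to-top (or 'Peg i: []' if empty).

After move 1 (1->2):
Peg 0: [5, 4]
Peg 1: []
Peg 2: [6, 3, 2, 1]

After move 2 (2->0):
Peg 0: [5, 4, 1]
Peg 1: []
Peg 2: [6, 3, 2]

After move 3 (0->2):
Peg 0: [5, 4]
Peg 1: []
Peg 2: [6, 3, 2, 1]

After move 4 (0->1):
Peg 0: [5]
Peg 1: [4]
Peg 2: [6, 3, 2, 1]

After move 5 (1->0):
Peg 0: [5, 4]
Peg 1: []
Peg 2: [6, 3, 2, 1]

After move 6 (2->0):
Peg 0: [5, 4, 1]
Peg 1: []
Peg 2: [6, 3, 2]

After move 7 (0->1):
Peg 0: [5, 4]
Peg 1: [1]
Peg 2: [6, 3, 2]

After move 8 (2->0):
Peg 0: [5, 4, 2]
Peg 1: [1]
Peg 2: [6, 3]

After move 9 (1->0):
Peg 0: [5, 4, 2, 1]
Peg 1: []
Peg 2: [6, 3]

After move 10 (2->1):
Peg 0: [5, 4, 2, 1]
Peg 1: [3]
Peg 2: [6]

Answer: Peg 0: [5, 4, 2, 1]
Peg 1: [3]
Peg 2: [6]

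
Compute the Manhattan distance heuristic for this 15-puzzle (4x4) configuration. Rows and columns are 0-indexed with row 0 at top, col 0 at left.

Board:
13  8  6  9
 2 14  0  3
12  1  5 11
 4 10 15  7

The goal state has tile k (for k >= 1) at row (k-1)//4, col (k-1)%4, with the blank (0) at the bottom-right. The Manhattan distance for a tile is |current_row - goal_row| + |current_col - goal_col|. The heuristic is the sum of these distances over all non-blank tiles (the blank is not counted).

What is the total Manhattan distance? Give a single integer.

Tile 13: (0,0)->(3,0) = 3
Tile 8: (0,1)->(1,3) = 3
Tile 6: (0,2)->(1,1) = 2
Tile 9: (0,3)->(2,0) = 5
Tile 2: (1,0)->(0,1) = 2
Tile 14: (1,1)->(3,1) = 2
Tile 3: (1,3)->(0,2) = 2
Tile 12: (2,0)->(2,3) = 3
Tile 1: (2,1)->(0,0) = 3
Tile 5: (2,2)->(1,0) = 3
Tile 11: (2,3)->(2,2) = 1
Tile 4: (3,0)->(0,3) = 6
Tile 10: (3,1)->(2,1) = 1
Tile 15: (3,2)->(3,2) = 0
Tile 7: (3,3)->(1,2) = 3
Sum: 3 + 3 + 2 + 5 + 2 + 2 + 2 + 3 + 3 + 3 + 1 + 6 + 1 + 0 + 3 = 39

Answer: 39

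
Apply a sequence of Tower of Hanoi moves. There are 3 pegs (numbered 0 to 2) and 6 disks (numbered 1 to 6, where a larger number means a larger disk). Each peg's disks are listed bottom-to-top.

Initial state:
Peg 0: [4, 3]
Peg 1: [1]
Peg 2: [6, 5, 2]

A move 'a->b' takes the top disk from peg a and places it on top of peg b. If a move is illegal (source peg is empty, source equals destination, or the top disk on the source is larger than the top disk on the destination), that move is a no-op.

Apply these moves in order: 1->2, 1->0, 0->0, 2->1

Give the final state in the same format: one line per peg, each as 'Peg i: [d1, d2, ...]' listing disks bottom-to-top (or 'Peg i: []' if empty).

After move 1 (1->2):
Peg 0: [4, 3]
Peg 1: []
Peg 2: [6, 5, 2, 1]

After move 2 (1->0):
Peg 0: [4, 3]
Peg 1: []
Peg 2: [6, 5, 2, 1]

After move 3 (0->0):
Peg 0: [4, 3]
Peg 1: []
Peg 2: [6, 5, 2, 1]

After move 4 (2->1):
Peg 0: [4, 3]
Peg 1: [1]
Peg 2: [6, 5, 2]

Answer: Peg 0: [4, 3]
Peg 1: [1]
Peg 2: [6, 5, 2]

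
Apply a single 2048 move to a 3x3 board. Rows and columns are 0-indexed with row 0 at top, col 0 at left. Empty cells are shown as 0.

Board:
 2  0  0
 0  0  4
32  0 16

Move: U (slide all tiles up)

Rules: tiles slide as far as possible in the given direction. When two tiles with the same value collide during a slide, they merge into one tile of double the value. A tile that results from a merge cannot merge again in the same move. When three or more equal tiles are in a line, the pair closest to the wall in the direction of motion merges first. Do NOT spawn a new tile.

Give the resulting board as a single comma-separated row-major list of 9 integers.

Answer: 2, 0, 4, 32, 0, 16, 0, 0, 0

Derivation:
Slide up:
col 0: [2, 0, 32] -> [2, 32, 0]
col 1: [0, 0, 0] -> [0, 0, 0]
col 2: [0, 4, 16] -> [4, 16, 0]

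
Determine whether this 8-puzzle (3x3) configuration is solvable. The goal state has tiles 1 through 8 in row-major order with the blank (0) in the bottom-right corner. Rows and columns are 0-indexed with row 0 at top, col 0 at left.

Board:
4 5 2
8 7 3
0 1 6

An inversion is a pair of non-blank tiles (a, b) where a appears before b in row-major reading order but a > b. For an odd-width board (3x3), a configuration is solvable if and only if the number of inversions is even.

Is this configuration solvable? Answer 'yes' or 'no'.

Answer: no

Derivation:
Inversions (pairs i<j in row-major order where tile[i] > tile[j] > 0): 15
15 is odd, so the puzzle is not solvable.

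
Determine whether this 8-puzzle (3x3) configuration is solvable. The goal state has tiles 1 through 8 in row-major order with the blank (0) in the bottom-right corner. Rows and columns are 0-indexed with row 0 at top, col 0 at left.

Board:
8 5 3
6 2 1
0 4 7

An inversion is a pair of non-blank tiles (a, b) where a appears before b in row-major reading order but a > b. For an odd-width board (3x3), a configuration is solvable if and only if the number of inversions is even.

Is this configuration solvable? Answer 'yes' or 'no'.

Inversions (pairs i<j in row-major order where tile[i] > tile[j] > 0): 17
17 is odd, so the puzzle is not solvable.

Answer: no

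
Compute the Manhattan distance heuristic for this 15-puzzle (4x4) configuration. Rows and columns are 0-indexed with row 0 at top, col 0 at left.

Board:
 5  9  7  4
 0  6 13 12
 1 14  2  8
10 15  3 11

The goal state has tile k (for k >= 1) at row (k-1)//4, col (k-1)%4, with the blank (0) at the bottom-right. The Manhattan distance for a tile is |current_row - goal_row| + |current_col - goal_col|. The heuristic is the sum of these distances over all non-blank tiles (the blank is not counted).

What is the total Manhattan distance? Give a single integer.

Answer: 25

Derivation:
Tile 5: (0,0)->(1,0) = 1
Tile 9: (0,1)->(2,0) = 3
Tile 7: (0,2)->(1,2) = 1
Tile 4: (0,3)->(0,3) = 0
Tile 6: (1,1)->(1,1) = 0
Tile 13: (1,2)->(3,0) = 4
Tile 12: (1,3)->(2,3) = 1
Tile 1: (2,0)->(0,0) = 2
Tile 14: (2,1)->(3,1) = 1
Tile 2: (2,2)->(0,1) = 3
Tile 8: (2,3)->(1,3) = 1
Tile 10: (3,0)->(2,1) = 2
Tile 15: (3,1)->(3,2) = 1
Tile 3: (3,2)->(0,2) = 3
Tile 11: (3,3)->(2,2) = 2
Sum: 1 + 3 + 1 + 0 + 0 + 4 + 1 + 2 + 1 + 3 + 1 + 2 + 1 + 3 + 2 = 25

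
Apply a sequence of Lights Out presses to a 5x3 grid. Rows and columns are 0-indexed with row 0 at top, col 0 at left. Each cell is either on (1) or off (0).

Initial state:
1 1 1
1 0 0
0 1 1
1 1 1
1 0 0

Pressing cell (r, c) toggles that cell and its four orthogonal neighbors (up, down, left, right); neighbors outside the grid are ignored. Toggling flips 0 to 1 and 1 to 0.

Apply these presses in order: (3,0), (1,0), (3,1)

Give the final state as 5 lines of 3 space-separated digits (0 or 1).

After press 1 at (3,0):
1 1 1
1 0 0
1 1 1
0 0 1
0 0 0

After press 2 at (1,0):
0 1 1
0 1 0
0 1 1
0 0 1
0 0 0

After press 3 at (3,1):
0 1 1
0 1 0
0 0 1
1 1 0
0 1 0

Answer: 0 1 1
0 1 0
0 0 1
1 1 0
0 1 0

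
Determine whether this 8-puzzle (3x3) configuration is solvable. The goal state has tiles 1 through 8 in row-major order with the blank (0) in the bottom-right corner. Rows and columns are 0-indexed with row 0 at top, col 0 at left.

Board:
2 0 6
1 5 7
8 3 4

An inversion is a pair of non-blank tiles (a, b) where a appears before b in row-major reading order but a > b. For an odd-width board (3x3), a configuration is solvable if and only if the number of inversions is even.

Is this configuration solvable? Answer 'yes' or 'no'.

Inversions (pairs i<j in row-major order where tile[i] > tile[j] > 0): 11
11 is odd, so the puzzle is not solvable.

Answer: no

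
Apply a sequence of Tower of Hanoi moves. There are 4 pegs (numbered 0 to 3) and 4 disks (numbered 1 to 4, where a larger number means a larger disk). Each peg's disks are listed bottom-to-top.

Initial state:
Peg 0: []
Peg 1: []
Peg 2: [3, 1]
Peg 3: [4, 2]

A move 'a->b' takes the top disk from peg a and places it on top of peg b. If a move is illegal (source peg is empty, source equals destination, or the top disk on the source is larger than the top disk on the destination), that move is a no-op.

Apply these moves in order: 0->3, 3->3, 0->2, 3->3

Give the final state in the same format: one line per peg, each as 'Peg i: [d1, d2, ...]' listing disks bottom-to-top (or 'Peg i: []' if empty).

Answer: Peg 0: []
Peg 1: []
Peg 2: [3, 1]
Peg 3: [4, 2]

Derivation:
After move 1 (0->3):
Peg 0: []
Peg 1: []
Peg 2: [3, 1]
Peg 3: [4, 2]

After move 2 (3->3):
Peg 0: []
Peg 1: []
Peg 2: [3, 1]
Peg 3: [4, 2]

After move 3 (0->2):
Peg 0: []
Peg 1: []
Peg 2: [3, 1]
Peg 3: [4, 2]

After move 4 (3->3):
Peg 0: []
Peg 1: []
Peg 2: [3, 1]
Peg 3: [4, 2]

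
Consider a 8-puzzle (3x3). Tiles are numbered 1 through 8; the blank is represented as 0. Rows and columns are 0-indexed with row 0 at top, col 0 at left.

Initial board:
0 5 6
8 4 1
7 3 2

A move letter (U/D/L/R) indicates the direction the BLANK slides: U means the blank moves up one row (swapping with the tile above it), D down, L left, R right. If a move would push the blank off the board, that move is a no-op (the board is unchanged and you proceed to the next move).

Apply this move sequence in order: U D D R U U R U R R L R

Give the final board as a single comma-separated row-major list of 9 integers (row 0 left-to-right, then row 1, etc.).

Answer: 8, 6, 0, 7, 5, 1, 3, 4, 2

Derivation:
After move 1 (U):
0 5 6
8 4 1
7 3 2

After move 2 (D):
8 5 6
0 4 1
7 3 2

After move 3 (D):
8 5 6
7 4 1
0 3 2

After move 4 (R):
8 5 6
7 4 1
3 0 2

After move 5 (U):
8 5 6
7 0 1
3 4 2

After move 6 (U):
8 0 6
7 5 1
3 4 2

After move 7 (R):
8 6 0
7 5 1
3 4 2

After move 8 (U):
8 6 0
7 5 1
3 4 2

After move 9 (R):
8 6 0
7 5 1
3 4 2

After move 10 (R):
8 6 0
7 5 1
3 4 2

After move 11 (L):
8 0 6
7 5 1
3 4 2

After move 12 (R):
8 6 0
7 5 1
3 4 2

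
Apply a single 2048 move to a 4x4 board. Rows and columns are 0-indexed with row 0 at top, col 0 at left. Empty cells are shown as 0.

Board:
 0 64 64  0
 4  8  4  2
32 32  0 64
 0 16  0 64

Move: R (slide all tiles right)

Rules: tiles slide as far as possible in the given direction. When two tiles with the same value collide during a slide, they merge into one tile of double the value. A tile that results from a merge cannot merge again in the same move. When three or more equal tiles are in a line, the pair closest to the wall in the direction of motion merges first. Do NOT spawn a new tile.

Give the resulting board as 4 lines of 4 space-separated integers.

Slide right:
row 0: [0, 64, 64, 0] -> [0, 0, 0, 128]
row 1: [4, 8, 4, 2] -> [4, 8, 4, 2]
row 2: [32, 32, 0, 64] -> [0, 0, 64, 64]
row 3: [0, 16, 0, 64] -> [0, 0, 16, 64]

Answer:   0   0   0 128
  4   8   4   2
  0   0  64  64
  0   0  16  64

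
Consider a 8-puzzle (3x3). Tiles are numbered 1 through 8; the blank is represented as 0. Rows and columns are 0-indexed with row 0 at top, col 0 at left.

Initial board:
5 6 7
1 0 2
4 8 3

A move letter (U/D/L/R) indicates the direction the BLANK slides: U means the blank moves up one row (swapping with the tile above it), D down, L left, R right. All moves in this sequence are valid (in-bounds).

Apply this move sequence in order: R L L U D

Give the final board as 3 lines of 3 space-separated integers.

After move 1 (R):
5 6 7
1 2 0
4 8 3

After move 2 (L):
5 6 7
1 0 2
4 8 3

After move 3 (L):
5 6 7
0 1 2
4 8 3

After move 4 (U):
0 6 7
5 1 2
4 8 3

After move 5 (D):
5 6 7
0 1 2
4 8 3

Answer: 5 6 7
0 1 2
4 8 3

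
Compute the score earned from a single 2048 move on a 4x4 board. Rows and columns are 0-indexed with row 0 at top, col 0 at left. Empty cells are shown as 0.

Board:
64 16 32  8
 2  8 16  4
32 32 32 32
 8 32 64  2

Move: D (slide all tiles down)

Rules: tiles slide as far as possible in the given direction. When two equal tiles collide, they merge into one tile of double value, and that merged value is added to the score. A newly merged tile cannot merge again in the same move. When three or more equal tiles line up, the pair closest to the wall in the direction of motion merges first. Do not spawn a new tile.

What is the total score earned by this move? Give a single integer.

Answer: 64

Derivation:
Slide down:
col 0: [64, 2, 32, 8] -> [64, 2, 32, 8]  score +0 (running 0)
col 1: [16, 8, 32, 32] -> [0, 16, 8, 64]  score +64 (running 64)
col 2: [32, 16, 32, 64] -> [32, 16, 32, 64]  score +0 (running 64)
col 3: [8, 4, 32, 2] -> [8, 4, 32, 2]  score +0 (running 64)
Board after move:
64  0 32  8
 2 16 16  4
32  8 32 32
 8 64 64  2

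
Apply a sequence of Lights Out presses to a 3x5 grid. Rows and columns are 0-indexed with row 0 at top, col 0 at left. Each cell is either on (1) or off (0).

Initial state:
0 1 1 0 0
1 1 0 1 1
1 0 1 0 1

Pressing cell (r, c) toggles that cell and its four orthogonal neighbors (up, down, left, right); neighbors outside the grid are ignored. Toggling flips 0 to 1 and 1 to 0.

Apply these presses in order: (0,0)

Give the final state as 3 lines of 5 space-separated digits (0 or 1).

After press 1 at (0,0):
1 0 1 0 0
0 1 0 1 1
1 0 1 0 1

Answer: 1 0 1 0 0
0 1 0 1 1
1 0 1 0 1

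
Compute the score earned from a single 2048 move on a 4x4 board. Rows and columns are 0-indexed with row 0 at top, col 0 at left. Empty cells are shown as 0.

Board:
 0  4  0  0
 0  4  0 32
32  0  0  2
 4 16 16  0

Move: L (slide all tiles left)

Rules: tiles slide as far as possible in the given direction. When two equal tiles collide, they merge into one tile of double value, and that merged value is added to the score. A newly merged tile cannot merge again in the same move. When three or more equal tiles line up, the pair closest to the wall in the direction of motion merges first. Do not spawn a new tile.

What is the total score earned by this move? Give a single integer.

Slide left:
row 0: [0, 4, 0, 0] -> [4, 0, 0, 0]  score +0 (running 0)
row 1: [0, 4, 0, 32] -> [4, 32, 0, 0]  score +0 (running 0)
row 2: [32, 0, 0, 2] -> [32, 2, 0, 0]  score +0 (running 0)
row 3: [4, 16, 16, 0] -> [4, 32, 0, 0]  score +32 (running 32)
Board after move:
 4  0  0  0
 4 32  0  0
32  2  0  0
 4 32  0  0

Answer: 32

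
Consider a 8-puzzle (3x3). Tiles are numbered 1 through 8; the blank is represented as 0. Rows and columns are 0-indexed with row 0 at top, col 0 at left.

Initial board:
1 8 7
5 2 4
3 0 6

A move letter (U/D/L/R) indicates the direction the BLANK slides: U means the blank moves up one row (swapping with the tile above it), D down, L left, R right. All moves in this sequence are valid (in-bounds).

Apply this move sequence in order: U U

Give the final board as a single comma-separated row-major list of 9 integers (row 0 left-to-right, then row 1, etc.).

Answer: 1, 0, 7, 5, 8, 4, 3, 2, 6

Derivation:
After move 1 (U):
1 8 7
5 0 4
3 2 6

After move 2 (U):
1 0 7
5 8 4
3 2 6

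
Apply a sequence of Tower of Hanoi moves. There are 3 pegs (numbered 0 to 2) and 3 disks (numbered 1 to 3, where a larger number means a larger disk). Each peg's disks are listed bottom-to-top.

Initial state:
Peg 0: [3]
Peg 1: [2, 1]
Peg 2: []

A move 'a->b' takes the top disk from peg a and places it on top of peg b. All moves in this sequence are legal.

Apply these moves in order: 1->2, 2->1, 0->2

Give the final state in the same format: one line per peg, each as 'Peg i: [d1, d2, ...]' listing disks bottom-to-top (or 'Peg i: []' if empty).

Answer: Peg 0: []
Peg 1: [2, 1]
Peg 2: [3]

Derivation:
After move 1 (1->2):
Peg 0: [3]
Peg 1: [2]
Peg 2: [1]

After move 2 (2->1):
Peg 0: [3]
Peg 1: [2, 1]
Peg 2: []

After move 3 (0->2):
Peg 0: []
Peg 1: [2, 1]
Peg 2: [3]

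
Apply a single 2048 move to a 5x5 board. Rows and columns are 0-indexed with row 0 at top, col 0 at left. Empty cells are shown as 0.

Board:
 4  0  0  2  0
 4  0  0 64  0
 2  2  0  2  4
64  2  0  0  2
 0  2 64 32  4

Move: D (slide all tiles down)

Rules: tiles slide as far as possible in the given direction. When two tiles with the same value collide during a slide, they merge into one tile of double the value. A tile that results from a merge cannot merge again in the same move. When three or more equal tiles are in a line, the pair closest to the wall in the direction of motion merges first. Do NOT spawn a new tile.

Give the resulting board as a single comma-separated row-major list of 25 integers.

Slide down:
col 0: [4, 4, 2, 64, 0] -> [0, 0, 8, 2, 64]
col 1: [0, 0, 2, 2, 2] -> [0, 0, 0, 2, 4]
col 2: [0, 0, 0, 0, 64] -> [0, 0, 0, 0, 64]
col 3: [2, 64, 2, 0, 32] -> [0, 2, 64, 2, 32]
col 4: [0, 0, 4, 2, 4] -> [0, 0, 4, 2, 4]

Answer: 0, 0, 0, 0, 0, 0, 0, 0, 2, 0, 8, 0, 0, 64, 4, 2, 2, 0, 2, 2, 64, 4, 64, 32, 4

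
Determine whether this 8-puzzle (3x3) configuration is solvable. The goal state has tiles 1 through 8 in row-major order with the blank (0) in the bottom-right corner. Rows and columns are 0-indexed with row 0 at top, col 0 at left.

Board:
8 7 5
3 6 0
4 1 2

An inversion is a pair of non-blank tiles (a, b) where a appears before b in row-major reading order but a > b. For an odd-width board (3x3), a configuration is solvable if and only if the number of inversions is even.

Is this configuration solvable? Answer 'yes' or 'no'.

Inversions (pairs i<j in row-major order where tile[i] > tile[j] > 0): 24
24 is even, so the puzzle is solvable.

Answer: yes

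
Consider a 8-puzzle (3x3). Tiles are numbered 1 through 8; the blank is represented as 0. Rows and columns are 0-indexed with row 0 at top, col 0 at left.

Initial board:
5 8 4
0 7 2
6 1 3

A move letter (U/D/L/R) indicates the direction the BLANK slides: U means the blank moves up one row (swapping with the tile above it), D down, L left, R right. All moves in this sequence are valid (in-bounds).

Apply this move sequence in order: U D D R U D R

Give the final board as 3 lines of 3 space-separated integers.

Answer: 5 8 4
6 7 2
1 3 0

Derivation:
After move 1 (U):
0 8 4
5 7 2
6 1 3

After move 2 (D):
5 8 4
0 7 2
6 1 3

After move 3 (D):
5 8 4
6 7 2
0 1 3

After move 4 (R):
5 8 4
6 7 2
1 0 3

After move 5 (U):
5 8 4
6 0 2
1 7 3

After move 6 (D):
5 8 4
6 7 2
1 0 3

After move 7 (R):
5 8 4
6 7 2
1 3 0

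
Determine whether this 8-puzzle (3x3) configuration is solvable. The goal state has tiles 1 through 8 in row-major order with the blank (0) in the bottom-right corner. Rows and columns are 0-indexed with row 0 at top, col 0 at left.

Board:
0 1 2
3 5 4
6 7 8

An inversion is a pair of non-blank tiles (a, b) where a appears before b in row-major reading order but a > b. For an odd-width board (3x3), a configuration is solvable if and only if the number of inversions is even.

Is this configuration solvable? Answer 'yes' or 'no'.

Inversions (pairs i<j in row-major order where tile[i] > tile[j] > 0): 1
1 is odd, so the puzzle is not solvable.

Answer: no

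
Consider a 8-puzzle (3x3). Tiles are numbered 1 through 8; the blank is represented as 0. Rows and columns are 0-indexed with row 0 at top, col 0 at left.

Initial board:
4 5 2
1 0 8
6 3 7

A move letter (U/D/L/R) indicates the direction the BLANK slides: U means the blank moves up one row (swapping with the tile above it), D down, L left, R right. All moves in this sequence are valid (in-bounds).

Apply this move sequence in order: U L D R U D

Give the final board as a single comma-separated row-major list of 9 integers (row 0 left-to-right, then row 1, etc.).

After move 1 (U):
4 0 2
1 5 8
6 3 7

After move 2 (L):
0 4 2
1 5 8
6 3 7

After move 3 (D):
1 4 2
0 5 8
6 3 7

After move 4 (R):
1 4 2
5 0 8
6 3 7

After move 5 (U):
1 0 2
5 4 8
6 3 7

After move 6 (D):
1 4 2
5 0 8
6 3 7

Answer: 1, 4, 2, 5, 0, 8, 6, 3, 7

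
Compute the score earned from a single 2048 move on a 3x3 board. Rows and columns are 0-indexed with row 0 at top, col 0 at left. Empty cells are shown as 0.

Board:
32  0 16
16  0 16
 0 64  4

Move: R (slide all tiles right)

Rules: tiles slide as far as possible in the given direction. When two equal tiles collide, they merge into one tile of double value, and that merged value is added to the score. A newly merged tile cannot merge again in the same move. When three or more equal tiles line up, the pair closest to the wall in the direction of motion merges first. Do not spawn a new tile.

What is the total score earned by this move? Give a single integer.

Slide right:
row 0: [32, 0, 16] -> [0, 32, 16]  score +0 (running 0)
row 1: [16, 0, 16] -> [0, 0, 32]  score +32 (running 32)
row 2: [0, 64, 4] -> [0, 64, 4]  score +0 (running 32)
Board after move:
 0 32 16
 0  0 32
 0 64  4

Answer: 32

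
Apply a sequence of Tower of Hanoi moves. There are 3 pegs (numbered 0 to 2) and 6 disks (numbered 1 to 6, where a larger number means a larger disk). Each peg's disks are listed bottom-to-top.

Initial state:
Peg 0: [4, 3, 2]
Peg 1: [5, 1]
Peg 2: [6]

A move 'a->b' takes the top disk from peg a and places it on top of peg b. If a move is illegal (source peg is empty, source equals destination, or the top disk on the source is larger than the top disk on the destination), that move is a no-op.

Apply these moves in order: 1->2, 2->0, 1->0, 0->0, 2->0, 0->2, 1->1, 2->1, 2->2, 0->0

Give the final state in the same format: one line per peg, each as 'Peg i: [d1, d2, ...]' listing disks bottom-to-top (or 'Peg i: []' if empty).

Answer: Peg 0: [4, 3, 2]
Peg 1: [5, 1]
Peg 2: [6]

Derivation:
After move 1 (1->2):
Peg 0: [4, 3, 2]
Peg 1: [5]
Peg 2: [6, 1]

After move 2 (2->0):
Peg 0: [4, 3, 2, 1]
Peg 1: [5]
Peg 2: [6]

After move 3 (1->0):
Peg 0: [4, 3, 2, 1]
Peg 1: [5]
Peg 2: [6]

After move 4 (0->0):
Peg 0: [4, 3, 2, 1]
Peg 1: [5]
Peg 2: [6]

After move 5 (2->0):
Peg 0: [4, 3, 2, 1]
Peg 1: [5]
Peg 2: [6]

After move 6 (0->2):
Peg 0: [4, 3, 2]
Peg 1: [5]
Peg 2: [6, 1]

After move 7 (1->1):
Peg 0: [4, 3, 2]
Peg 1: [5]
Peg 2: [6, 1]

After move 8 (2->1):
Peg 0: [4, 3, 2]
Peg 1: [5, 1]
Peg 2: [6]

After move 9 (2->2):
Peg 0: [4, 3, 2]
Peg 1: [5, 1]
Peg 2: [6]

After move 10 (0->0):
Peg 0: [4, 3, 2]
Peg 1: [5, 1]
Peg 2: [6]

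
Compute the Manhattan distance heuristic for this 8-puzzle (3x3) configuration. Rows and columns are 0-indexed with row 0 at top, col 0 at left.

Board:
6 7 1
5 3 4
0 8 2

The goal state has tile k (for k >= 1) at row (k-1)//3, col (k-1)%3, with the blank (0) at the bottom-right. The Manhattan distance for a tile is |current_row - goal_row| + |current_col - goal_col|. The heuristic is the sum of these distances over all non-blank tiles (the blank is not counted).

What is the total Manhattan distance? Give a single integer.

Answer: 16

Derivation:
Tile 6: at (0,0), goal (1,2), distance |0-1|+|0-2| = 3
Tile 7: at (0,1), goal (2,0), distance |0-2|+|1-0| = 3
Tile 1: at (0,2), goal (0,0), distance |0-0|+|2-0| = 2
Tile 5: at (1,0), goal (1,1), distance |1-1|+|0-1| = 1
Tile 3: at (1,1), goal (0,2), distance |1-0|+|1-2| = 2
Tile 4: at (1,2), goal (1,0), distance |1-1|+|2-0| = 2
Tile 8: at (2,1), goal (2,1), distance |2-2|+|1-1| = 0
Tile 2: at (2,2), goal (0,1), distance |2-0|+|2-1| = 3
Sum: 3 + 3 + 2 + 1 + 2 + 2 + 0 + 3 = 16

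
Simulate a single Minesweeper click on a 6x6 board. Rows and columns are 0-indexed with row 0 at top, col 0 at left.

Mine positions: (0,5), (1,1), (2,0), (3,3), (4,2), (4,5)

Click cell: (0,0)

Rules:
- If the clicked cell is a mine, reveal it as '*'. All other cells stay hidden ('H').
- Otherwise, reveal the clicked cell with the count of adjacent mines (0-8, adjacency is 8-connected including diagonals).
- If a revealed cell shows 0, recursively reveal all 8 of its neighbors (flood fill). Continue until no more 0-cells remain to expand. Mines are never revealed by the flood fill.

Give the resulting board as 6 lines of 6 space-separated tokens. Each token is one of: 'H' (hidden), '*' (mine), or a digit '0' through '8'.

1 H H H H H
H H H H H H
H H H H H H
H H H H H H
H H H H H H
H H H H H H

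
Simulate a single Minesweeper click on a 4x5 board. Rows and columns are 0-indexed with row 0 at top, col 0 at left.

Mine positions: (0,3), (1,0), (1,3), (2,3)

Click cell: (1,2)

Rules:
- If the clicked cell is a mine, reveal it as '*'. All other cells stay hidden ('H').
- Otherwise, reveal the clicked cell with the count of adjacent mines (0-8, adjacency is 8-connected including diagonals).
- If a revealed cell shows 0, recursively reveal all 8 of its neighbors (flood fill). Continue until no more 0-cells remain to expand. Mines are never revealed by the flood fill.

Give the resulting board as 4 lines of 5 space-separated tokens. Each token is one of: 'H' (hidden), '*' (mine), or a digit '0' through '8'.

H H H H H
H H 3 H H
H H H H H
H H H H H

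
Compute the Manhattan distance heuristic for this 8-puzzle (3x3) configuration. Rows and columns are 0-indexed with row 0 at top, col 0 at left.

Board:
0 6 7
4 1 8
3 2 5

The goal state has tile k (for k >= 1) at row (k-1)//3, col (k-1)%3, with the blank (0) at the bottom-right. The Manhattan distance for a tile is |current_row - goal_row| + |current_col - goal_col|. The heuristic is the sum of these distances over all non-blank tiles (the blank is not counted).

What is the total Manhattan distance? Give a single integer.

Tile 6: at (0,1), goal (1,2), distance |0-1|+|1-2| = 2
Tile 7: at (0,2), goal (2,0), distance |0-2|+|2-0| = 4
Tile 4: at (1,0), goal (1,0), distance |1-1|+|0-0| = 0
Tile 1: at (1,1), goal (0,0), distance |1-0|+|1-0| = 2
Tile 8: at (1,2), goal (2,1), distance |1-2|+|2-1| = 2
Tile 3: at (2,0), goal (0,2), distance |2-0|+|0-2| = 4
Tile 2: at (2,1), goal (0,1), distance |2-0|+|1-1| = 2
Tile 5: at (2,2), goal (1,1), distance |2-1|+|2-1| = 2
Sum: 2 + 4 + 0 + 2 + 2 + 4 + 2 + 2 = 18

Answer: 18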